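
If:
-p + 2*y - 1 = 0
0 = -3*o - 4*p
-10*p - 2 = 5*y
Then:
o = 12/25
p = -9/25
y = 8/25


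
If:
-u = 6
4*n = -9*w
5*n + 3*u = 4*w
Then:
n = 162/61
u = -6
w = -72/61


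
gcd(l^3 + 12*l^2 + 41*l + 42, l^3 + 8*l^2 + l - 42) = l^2 + 10*l + 21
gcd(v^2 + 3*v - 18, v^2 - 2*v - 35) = 1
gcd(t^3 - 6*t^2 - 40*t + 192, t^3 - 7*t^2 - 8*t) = t - 8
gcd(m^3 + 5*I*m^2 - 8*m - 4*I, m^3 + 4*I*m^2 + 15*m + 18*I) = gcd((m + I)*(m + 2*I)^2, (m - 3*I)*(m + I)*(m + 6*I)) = m + I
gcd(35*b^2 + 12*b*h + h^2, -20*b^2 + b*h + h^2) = 5*b + h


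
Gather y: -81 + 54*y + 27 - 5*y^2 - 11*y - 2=-5*y^2 + 43*y - 56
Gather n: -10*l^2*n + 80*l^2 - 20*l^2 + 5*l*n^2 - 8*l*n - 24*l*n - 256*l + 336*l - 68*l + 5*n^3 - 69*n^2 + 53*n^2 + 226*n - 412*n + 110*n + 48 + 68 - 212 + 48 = 60*l^2 + 12*l + 5*n^3 + n^2*(5*l - 16) + n*(-10*l^2 - 32*l - 76) - 48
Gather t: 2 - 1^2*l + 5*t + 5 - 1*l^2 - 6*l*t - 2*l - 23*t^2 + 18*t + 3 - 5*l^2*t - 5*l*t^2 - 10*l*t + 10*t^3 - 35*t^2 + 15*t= -l^2 - 3*l + 10*t^3 + t^2*(-5*l - 58) + t*(-5*l^2 - 16*l + 38) + 10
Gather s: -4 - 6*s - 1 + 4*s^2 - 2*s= 4*s^2 - 8*s - 5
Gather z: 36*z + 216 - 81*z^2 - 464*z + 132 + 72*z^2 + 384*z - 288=-9*z^2 - 44*z + 60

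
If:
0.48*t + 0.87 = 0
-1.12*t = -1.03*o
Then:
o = -1.97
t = -1.81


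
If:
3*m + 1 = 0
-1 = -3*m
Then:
No Solution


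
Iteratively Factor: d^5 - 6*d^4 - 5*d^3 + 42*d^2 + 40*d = (d + 2)*(d^4 - 8*d^3 + 11*d^2 + 20*d) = (d - 4)*(d + 2)*(d^3 - 4*d^2 - 5*d) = (d - 4)*(d + 1)*(d + 2)*(d^2 - 5*d) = (d - 5)*(d - 4)*(d + 1)*(d + 2)*(d)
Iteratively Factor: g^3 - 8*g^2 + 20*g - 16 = (g - 4)*(g^2 - 4*g + 4) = (g - 4)*(g - 2)*(g - 2)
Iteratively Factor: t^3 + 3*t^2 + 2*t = (t + 1)*(t^2 + 2*t) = (t + 1)*(t + 2)*(t)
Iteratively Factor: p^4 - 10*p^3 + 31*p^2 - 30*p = (p - 5)*(p^3 - 5*p^2 + 6*p) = (p - 5)*(p - 2)*(p^2 - 3*p) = p*(p - 5)*(p - 2)*(p - 3)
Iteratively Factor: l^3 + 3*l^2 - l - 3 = (l - 1)*(l^2 + 4*l + 3) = (l - 1)*(l + 3)*(l + 1)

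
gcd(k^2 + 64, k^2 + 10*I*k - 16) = k + 8*I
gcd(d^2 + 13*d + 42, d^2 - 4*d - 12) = 1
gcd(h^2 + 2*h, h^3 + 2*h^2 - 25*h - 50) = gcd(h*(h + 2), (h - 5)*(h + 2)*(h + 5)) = h + 2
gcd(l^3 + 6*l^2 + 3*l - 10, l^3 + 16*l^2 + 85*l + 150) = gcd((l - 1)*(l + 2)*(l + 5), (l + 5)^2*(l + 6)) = l + 5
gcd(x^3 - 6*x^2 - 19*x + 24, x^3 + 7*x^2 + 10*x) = 1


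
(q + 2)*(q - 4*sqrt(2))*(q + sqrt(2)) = q^3 - 3*sqrt(2)*q^2 + 2*q^2 - 6*sqrt(2)*q - 8*q - 16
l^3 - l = l*(l - 1)*(l + 1)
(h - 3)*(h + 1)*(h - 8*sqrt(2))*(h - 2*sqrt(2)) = h^4 - 10*sqrt(2)*h^3 - 2*h^3 + 20*sqrt(2)*h^2 + 29*h^2 - 64*h + 30*sqrt(2)*h - 96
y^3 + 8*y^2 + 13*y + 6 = (y + 1)^2*(y + 6)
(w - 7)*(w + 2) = w^2 - 5*w - 14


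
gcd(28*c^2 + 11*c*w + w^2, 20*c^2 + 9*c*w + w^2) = 4*c + w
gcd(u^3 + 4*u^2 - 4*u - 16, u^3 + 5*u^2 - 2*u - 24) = u^2 + 2*u - 8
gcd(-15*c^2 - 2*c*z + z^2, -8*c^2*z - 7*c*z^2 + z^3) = 1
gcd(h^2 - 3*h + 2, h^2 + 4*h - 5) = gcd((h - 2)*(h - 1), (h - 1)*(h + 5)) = h - 1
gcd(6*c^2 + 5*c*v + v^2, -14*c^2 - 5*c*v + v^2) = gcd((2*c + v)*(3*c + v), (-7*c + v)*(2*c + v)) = 2*c + v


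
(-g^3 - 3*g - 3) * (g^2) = -g^5 - 3*g^3 - 3*g^2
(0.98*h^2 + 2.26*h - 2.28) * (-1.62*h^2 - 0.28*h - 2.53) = -1.5876*h^4 - 3.9356*h^3 + 0.5814*h^2 - 5.0794*h + 5.7684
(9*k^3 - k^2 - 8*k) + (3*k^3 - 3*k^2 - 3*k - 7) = 12*k^3 - 4*k^2 - 11*k - 7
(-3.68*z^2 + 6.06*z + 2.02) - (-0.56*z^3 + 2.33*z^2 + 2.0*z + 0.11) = 0.56*z^3 - 6.01*z^2 + 4.06*z + 1.91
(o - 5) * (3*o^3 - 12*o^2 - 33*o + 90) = 3*o^4 - 27*o^3 + 27*o^2 + 255*o - 450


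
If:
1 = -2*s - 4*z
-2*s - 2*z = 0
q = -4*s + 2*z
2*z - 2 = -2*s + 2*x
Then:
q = -3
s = 1/2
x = -1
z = -1/2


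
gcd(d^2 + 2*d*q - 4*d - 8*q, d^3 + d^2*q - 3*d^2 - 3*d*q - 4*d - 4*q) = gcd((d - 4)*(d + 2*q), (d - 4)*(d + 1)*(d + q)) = d - 4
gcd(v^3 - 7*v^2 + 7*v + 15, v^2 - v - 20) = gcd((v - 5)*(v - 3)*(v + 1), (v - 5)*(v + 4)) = v - 5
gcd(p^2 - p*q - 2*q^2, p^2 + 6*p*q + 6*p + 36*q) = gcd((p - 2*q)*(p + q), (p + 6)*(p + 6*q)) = 1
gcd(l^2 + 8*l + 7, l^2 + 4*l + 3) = l + 1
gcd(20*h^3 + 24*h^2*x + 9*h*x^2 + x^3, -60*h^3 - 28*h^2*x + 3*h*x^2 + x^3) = 2*h + x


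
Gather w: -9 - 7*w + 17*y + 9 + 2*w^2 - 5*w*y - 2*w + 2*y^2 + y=2*w^2 + w*(-5*y - 9) + 2*y^2 + 18*y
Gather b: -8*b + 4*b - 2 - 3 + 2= -4*b - 3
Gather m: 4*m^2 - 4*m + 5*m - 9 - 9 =4*m^2 + m - 18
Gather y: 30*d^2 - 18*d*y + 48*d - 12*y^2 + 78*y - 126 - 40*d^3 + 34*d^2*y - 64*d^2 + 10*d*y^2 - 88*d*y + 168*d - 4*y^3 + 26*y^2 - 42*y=-40*d^3 - 34*d^2 + 216*d - 4*y^3 + y^2*(10*d + 14) + y*(34*d^2 - 106*d + 36) - 126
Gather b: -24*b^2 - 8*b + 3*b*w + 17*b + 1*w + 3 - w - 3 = -24*b^2 + b*(3*w + 9)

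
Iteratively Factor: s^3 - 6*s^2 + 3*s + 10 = (s - 5)*(s^2 - s - 2) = (s - 5)*(s - 2)*(s + 1)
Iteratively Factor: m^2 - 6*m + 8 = (m - 4)*(m - 2)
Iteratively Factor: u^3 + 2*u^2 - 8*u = (u)*(u^2 + 2*u - 8) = u*(u + 4)*(u - 2)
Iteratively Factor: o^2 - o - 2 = (o - 2)*(o + 1)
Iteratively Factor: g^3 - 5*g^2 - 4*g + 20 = (g - 5)*(g^2 - 4) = (g - 5)*(g - 2)*(g + 2)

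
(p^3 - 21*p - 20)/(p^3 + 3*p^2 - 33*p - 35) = (p + 4)/(p + 7)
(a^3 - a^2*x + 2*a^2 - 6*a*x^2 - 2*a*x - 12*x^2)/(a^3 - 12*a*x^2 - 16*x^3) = (-a^2 + 3*a*x - 2*a + 6*x)/(-a^2 + 2*a*x + 8*x^2)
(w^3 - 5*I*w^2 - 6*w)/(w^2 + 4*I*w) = (w^2 - 5*I*w - 6)/(w + 4*I)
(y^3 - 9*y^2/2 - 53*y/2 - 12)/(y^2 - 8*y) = y + 7/2 + 3/(2*y)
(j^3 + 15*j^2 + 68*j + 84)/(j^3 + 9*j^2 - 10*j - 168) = (j + 2)/(j - 4)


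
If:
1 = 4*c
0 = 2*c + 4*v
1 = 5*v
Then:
No Solution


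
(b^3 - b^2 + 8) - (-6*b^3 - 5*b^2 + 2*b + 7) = 7*b^3 + 4*b^2 - 2*b + 1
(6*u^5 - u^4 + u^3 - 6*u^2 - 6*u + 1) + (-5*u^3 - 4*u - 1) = 6*u^5 - u^4 - 4*u^3 - 6*u^2 - 10*u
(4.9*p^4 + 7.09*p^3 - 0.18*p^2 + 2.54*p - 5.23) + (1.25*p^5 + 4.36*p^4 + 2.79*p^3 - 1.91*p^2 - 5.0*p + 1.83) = 1.25*p^5 + 9.26*p^4 + 9.88*p^3 - 2.09*p^2 - 2.46*p - 3.4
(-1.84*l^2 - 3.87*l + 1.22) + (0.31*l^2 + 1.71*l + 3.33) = -1.53*l^2 - 2.16*l + 4.55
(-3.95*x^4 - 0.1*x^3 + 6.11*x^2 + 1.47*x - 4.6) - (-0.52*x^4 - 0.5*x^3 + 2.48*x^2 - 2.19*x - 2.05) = -3.43*x^4 + 0.4*x^3 + 3.63*x^2 + 3.66*x - 2.55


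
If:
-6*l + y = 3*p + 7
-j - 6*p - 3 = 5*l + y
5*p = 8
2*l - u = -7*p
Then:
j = -11*y/6 - 83/30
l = y/6 - 59/30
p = 8/5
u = y/3 + 109/15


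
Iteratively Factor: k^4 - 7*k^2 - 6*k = (k + 1)*(k^3 - k^2 - 6*k) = k*(k + 1)*(k^2 - k - 6) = k*(k - 3)*(k + 1)*(k + 2)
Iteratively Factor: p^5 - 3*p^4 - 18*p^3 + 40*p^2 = (p + 4)*(p^4 - 7*p^3 + 10*p^2) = p*(p + 4)*(p^3 - 7*p^2 + 10*p) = p*(p - 5)*(p + 4)*(p^2 - 2*p) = p^2*(p - 5)*(p + 4)*(p - 2)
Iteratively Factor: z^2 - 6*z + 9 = (z - 3)*(z - 3)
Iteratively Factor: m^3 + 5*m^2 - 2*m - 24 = (m + 4)*(m^2 + m - 6) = (m + 3)*(m + 4)*(m - 2)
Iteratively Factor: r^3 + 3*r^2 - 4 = (r + 2)*(r^2 + r - 2) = (r - 1)*(r + 2)*(r + 2)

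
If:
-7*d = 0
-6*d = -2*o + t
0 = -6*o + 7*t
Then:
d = 0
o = 0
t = 0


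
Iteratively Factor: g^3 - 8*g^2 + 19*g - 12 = (g - 3)*(g^2 - 5*g + 4) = (g - 4)*(g - 3)*(g - 1)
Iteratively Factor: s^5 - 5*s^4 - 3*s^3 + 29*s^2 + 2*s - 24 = (s - 3)*(s^4 - 2*s^3 - 9*s^2 + 2*s + 8) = (s - 3)*(s + 2)*(s^3 - 4*s^2 - s + 4) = (s - 4)*(s - 3)*(s + 2)*(s^2 - 1) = (s - 4)*(s - 3)*(s + 1)*(s + 2)*(s - 1)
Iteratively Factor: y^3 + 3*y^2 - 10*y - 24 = (y + 2)*(y^2 + y - 12) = (y + 2)*(y + 4)*(y - 3)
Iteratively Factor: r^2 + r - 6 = (r + 3)*(r - 2)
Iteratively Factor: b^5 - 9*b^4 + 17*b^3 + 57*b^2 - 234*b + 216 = (b - 2)*(b^4 - 7*b^3 + 3*b^2 + 63*b - 108) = (b - 4)*(b - 2)*(b^3 - 3*b^2 - 9*b + 27) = (b - 4)*(b - 3)*(b - 2)*(b^2 - 9) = (b - 4)*(b - 3)*(b - 2)*(b + 3)*(b - 3)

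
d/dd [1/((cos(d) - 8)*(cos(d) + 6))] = 2*(cos(d) - 1)*sin(d)/((cos(d) - 8)^2*(cos(d) + 6)^2)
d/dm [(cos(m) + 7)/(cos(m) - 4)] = 11*sin(m)/(cos(m) - 4)^2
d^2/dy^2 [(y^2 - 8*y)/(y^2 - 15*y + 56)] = 14/(y^3 - 21*y^2 + 147*y - 343)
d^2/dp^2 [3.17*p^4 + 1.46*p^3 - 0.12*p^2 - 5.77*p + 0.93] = 38.04*p^2 + 8.76*p - 0.24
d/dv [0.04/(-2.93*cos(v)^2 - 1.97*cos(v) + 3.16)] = -(0.2344*cos(v) + 0.0788)*sin(v)/(2.93*cos(v)^2 + 1.97*cos(v) - 3.16)^2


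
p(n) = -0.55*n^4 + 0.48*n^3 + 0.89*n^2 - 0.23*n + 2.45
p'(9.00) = -1471.37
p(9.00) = -3186.16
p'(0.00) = -0.23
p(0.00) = 2.45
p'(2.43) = -18.97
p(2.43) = -5.14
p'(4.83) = -205.93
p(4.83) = -223.14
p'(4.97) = -225.89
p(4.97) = -253.36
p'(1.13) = 0.45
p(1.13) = 3.12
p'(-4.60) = 236.19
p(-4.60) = -270.64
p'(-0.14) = -0.44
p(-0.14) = 2.50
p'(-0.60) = -0.30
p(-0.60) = 2.73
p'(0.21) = 0.19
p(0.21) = 2.44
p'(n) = -2.2*n^3 + 1.44*n^2 + 1.78*n - 0.23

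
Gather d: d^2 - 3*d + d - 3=d^2 - 2*d - 3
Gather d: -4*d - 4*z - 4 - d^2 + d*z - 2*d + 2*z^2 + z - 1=-d^2 + d*(z - 6) + 2*z^2 - 3*z - 5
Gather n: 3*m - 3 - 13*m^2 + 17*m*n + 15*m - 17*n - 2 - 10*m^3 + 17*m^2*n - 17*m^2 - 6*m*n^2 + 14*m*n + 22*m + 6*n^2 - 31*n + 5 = -10*m^3 - 30*m^2 + 40*m + n^2*(6 - 6*m) + n*(17*m^2 + 31*m - 48)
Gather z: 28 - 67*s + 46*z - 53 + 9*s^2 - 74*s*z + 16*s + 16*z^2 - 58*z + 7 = 9*s^2 - 51*s + 16*z^2 + z*(-74*s - 12) - 18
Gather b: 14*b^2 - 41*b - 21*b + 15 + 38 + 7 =14*b^2 - 62*b + 60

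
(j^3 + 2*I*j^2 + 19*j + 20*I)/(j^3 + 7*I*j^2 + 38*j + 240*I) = (j^2 - 3*I*j + 4)/(j^2 + 2*I*j + 48)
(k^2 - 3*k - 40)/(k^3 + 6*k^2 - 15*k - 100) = (k - 8)/(k^2 + k - 20)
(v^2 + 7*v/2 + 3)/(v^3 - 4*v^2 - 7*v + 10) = (v + 3/2)/(v^2 - 6*v + 5)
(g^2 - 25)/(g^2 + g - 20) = (g - 5)/(g - 4)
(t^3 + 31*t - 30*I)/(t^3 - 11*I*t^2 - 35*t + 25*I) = (t + 6*I)/(t - 5*I)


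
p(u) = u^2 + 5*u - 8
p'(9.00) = 23.00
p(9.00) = 118.00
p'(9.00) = 23.00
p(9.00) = 118.00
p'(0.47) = 5.94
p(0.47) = -5.43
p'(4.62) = 14.24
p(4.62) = 36.44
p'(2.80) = 10.60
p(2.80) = 13.84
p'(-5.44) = -5.88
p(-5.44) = -5.61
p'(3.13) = 11.26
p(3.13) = 17.45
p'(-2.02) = 0.96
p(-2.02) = -14.02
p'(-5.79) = -6.58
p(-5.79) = -3.43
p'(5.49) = 15.98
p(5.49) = 49.59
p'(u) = 2*u + 5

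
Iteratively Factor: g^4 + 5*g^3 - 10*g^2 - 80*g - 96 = (g + 3)*(g^3 + 2*g^2 - 16*g - 32) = (g + 3)*(g + 4)*(g^2 - 2*g - 8) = (g - 4)*(g + 3)*(g + 4)*(g + 2)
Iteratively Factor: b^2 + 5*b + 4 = (b + 4)*(b + 1)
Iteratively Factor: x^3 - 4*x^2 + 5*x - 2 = (x - 1)*(x^2 - 3*x + 2) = (x - 1)^2*(x - 2)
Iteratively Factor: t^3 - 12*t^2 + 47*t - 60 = (t - 3)*(t^2 - 9*t + 20) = (t - 4)*(t - 3)*(t - 5)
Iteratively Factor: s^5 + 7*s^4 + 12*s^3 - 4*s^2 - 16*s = (s + 2)*(s^4 + 5*s^3 + 2*s^2 - 8*s) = (s + 2)^2*(s^3 + 3*s^2 - 4*s) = (s - 1)*(s + 2)^2*(s^2 + 4*s) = s*(s - 1)*(s + 2)^2*(s + 4)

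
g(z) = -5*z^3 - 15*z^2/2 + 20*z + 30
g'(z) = -15*z^2 - 15*z + 20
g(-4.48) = 239.45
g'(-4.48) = -213.86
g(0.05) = 30.98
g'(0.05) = 19.21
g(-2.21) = 3.14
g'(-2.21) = -20.11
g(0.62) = 38.33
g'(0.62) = 4.93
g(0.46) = 37.13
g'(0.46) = 9.93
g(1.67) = 19.20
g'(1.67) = -46.88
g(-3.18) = 51.34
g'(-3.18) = -83.99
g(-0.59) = 16.62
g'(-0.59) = 23.63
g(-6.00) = 720.00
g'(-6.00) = -430.00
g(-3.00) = 37.50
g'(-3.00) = -70.00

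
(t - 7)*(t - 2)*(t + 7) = t^3 - 2*t^2 - 49*t + 98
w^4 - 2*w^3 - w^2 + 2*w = w*(w - 2)*(w - 1)*(w + 1)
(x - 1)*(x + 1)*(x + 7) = x^3 + 7*x^2 - x - 7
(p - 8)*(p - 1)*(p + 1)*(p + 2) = p^4 - 6*p^3 - 17*p^2 + 6*p + 16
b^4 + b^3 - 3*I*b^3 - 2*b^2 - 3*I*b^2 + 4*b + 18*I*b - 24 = (b - 2)*(b + 3)*(b - 4*I)*(b + I)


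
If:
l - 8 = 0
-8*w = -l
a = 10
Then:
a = 10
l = 8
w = 1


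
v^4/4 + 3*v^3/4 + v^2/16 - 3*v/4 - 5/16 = (v/4 + 1/4)*(v - 1)*(v + 1/2)*(v + 5/2)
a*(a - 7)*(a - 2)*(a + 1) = a^4 - 8*a^3 + 5*a^2 + 14*a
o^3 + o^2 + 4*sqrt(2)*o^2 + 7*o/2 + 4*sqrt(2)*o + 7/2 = (o + 1)*(o + sqrt(2)/2)*(o + 7*sqrt(2)/2)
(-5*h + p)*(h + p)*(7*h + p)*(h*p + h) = -35*h^4*p - 35*h^4 - 33*h^3*p^2 - 33*h^3*p + 3*h^2*p^3 + 3*h^2*p^2 + h*p^4 + h*p^3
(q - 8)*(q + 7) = q^2 - q - 56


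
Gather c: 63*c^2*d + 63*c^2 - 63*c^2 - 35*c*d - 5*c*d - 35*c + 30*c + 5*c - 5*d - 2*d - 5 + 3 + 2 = 63*c^2*d - 40*c*d - 7*d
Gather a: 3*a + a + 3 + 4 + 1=4*a + 8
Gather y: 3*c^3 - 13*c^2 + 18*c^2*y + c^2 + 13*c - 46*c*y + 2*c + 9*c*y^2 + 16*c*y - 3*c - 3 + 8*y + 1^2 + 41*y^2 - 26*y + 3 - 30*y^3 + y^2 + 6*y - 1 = 3*c^3 - 12*c^2 + 12*c - 30*y^3 + y^2*(9*c + 42) + y*(18*c^2 - 30*c - 12)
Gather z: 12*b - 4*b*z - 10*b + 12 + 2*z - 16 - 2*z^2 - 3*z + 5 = 2*b - 2*z^2 + z*(-4*b - 1) + 1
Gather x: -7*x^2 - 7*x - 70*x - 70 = -7*x^2 - 77*x - 70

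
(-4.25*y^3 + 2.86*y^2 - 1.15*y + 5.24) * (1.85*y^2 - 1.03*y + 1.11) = -7.8625*y^5 + 9.6685*y^4 - 9.7908*y^3 + 14.0531*y^2 - 6.6737*y + 5.8164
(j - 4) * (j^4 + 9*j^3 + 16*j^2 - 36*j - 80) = j^5 + 5*j^4 - 20*j^3 - 100*j^2 + 64*j + 320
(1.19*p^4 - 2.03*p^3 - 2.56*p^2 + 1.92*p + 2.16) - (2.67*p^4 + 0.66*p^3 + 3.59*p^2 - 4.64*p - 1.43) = -1.48*p^4 - 2.69*p^3 - 6.15*p^2 + 6.56*p + 3.59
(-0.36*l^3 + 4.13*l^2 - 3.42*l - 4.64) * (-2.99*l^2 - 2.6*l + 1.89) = 1.0764*l^5 - 11.4127*l^4 - 1.1926*l^3 + 30.5713*l^2 + 5.6002*l - 8.7696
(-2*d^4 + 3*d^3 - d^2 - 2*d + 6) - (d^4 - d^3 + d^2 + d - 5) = -3*d^4 + 4*d^3 - 2*d^2 - 3*d + 11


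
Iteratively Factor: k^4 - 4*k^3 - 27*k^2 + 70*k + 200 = (k + 4)*(k^3 - 8*k^2 + 5*k + 50) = (k - 5)*(k + 4)*(k^2 - 3*k - 10) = (k - 5)*(k + 2)*(k + 4)*(k - 5)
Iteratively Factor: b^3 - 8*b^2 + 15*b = (b - 5)*(b^2 - 3*b) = (b - 5)*(b - 3)*(b)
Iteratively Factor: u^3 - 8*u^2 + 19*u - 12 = (u - 1)*(u^2 - 7*u + 12) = (u - 4)*(u - 1)*(u - 3)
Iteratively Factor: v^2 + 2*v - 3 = (v + 3)*(v - 1)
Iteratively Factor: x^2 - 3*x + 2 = (x - 1)*(x - 2)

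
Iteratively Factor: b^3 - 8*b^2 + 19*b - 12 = (b - 4)*(b^2 - 4*b + 3) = (b - 4)*(b - 1)*(b - 3)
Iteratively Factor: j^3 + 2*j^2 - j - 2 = (j + 2)*(j^2 - 1) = (j + 1)*(j + 2)*(j - 1)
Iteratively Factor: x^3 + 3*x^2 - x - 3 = (x + 1)*(x^2 + 2*x - 3) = (x + 1)*(x + 3)*(x - 1)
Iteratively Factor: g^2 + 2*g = (g)*(g + 2)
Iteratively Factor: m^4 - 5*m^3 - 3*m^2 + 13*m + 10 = (m + 1)*(m^3 - 6*m^2 + 3*m + 10) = (m - 5)*(m + 1)*(m^2 - m - 2) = (m - 5)*(m - 2)*(m + 1)*(m + 1)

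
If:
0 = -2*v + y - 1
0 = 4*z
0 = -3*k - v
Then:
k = 1/6 - y/6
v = y/2 - 1/2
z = 0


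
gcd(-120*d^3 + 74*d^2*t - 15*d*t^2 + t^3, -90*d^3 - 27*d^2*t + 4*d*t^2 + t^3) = -5*d + t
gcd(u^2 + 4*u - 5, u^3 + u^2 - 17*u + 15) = u^2 + 4*u - 5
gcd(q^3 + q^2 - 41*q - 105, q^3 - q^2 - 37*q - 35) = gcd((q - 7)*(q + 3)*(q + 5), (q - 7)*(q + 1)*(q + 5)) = q^2 - 2*q - 35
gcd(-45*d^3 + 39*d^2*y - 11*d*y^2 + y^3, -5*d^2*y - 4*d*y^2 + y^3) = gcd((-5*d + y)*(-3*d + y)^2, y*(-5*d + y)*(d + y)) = -5*d + y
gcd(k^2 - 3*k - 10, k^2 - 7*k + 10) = k - 5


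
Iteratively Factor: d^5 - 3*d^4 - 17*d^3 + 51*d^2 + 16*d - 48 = (d - 1)*(d^4 - 2*d^3 - 19*d^2 + 32*d + 48) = (d - 1)*(d + 4)*(d^3 - 6*d^2 + 5*d + 12) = (d - 1)*(d + 1)*(d + 4)*(d^2 - 7*d + 12) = (d - 3)*(d - 1)*(d + 1)*(d + 4)*(d - 4)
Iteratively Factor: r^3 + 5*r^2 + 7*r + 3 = (r + 1)*(r^2 + 4*r + 3) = (r + 1)*(r + 3)*(r + 1)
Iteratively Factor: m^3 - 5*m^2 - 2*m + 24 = (m + 2)*(m^2 - 7*m + 12) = (m - 3)*(m + 2)*(m - 4)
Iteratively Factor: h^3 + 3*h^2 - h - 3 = (h - 1)*(h^2 + 4*h + 3) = (h - 1)*(h + 3)*(h + 1)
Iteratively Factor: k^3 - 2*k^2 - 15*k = (k + 3)*(k^2 - 5*k) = (k - 5)*(k + 3)*(k)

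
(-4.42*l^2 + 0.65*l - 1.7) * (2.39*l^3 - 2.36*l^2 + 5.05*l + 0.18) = -10.5638*l^5 + 11.9847*l^4 - 27.918*l^3 + 6.4989*l^2 - 8.468*l - 0.306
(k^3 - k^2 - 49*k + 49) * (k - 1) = k^4 - 2*k^3 - 48*k^2 + 98*k - 49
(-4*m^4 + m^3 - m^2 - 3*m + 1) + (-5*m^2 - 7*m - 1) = -4*m^4 + m^3 - 6*m^2 - 10*m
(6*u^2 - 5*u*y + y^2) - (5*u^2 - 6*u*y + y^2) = u^2 + u*y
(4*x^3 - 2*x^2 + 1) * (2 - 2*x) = -8*x^4 + 12*x^3 - 4*x^2 - 2*x + 2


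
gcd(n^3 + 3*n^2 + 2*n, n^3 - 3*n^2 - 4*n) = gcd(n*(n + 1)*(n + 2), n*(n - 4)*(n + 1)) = n^2 + n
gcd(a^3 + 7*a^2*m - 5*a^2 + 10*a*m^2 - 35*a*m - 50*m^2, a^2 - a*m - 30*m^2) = a + 5*m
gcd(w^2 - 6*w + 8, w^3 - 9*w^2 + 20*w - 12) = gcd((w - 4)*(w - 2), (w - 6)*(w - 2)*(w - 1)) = w - 2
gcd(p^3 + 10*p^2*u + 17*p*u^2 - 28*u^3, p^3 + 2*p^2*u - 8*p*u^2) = p + 4*u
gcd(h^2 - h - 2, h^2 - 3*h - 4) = h + 1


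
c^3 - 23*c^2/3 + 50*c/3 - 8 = (c - 4)*(c - 3)*(c - 2/3)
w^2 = w^2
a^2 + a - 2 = (a - 1)*(a + 2)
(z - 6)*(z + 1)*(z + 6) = z^3 + z^2 - 36*z - 36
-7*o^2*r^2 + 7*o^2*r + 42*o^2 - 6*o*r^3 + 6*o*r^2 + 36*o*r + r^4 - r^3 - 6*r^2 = (-7*o + r)*(o + r)*(r - 3)*(r + 2)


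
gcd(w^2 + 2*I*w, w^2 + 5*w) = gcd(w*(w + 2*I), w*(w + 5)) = w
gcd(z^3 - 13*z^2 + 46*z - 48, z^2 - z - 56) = z - 8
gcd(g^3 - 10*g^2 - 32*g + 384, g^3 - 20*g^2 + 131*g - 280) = g - 8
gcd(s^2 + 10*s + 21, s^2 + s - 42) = s + 7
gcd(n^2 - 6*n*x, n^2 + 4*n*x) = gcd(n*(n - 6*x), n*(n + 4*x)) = n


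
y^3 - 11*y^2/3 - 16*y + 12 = (y - 6)*(y - 2/3)*(y + 3)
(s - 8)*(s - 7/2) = s^2 - 23*s/2 + 28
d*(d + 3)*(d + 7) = d^3 + 10*d^2 + 21*d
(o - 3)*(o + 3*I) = o^2 - 3*o + 3*I*o - 9*I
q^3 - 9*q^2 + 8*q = q*(q - 8)*(q - 1)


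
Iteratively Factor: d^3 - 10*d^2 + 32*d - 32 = (d - 2)*(d^2 - 8*d + 16) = (d - 4)*(d - 2)*(d - 4)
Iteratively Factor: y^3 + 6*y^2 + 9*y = (y)*(y^2 + 6*y + 9) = y*(y + 3)*(y + 3)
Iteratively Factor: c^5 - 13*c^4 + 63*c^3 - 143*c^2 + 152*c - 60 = (c - 5)*(c^4 - 8*c^3 + 23*c^2 - 28*c + 12) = (c - 5)*(c - 2)*(c^3 - 6*c^2 + 11*c - 6) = (c - 5)*(c - 2)*(c - 1)*(c^2 - 5*c + 6) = (c - 5)*(c - 2)^2*(c - 1)*(c - 3)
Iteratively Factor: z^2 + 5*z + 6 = (z + 2)*(z + 3)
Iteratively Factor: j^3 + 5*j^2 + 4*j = (j + 4)*(j^2 + j) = j*(j + 4)*(j + 1)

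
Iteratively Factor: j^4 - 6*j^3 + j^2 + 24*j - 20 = (j - 2)*(j^3 - 4*j^2 - 7*j + 10) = (j - 2)*(j + 2)*(j^2 - 6*j + 5) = (j - 2)*(j - 1)*(j + 2)*(j - 5)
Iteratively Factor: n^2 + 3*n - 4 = (n + 4)*(n - 1)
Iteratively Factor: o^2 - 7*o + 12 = (o - 3)*(o - 4)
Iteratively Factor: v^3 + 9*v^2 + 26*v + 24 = (v + 4)*(v^2 + 5*v + 6) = (v + 2)*(v + 4)*(v + 3)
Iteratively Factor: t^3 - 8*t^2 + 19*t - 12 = (t - 3)*(t^2 - 5*t + 4) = (t - 3)*(t - 1)*(t - 4)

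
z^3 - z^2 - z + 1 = (z - 1)^2*(z + 1)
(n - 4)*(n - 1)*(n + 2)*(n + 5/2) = n^4 - n^3/2 - 27*n^2/2 - 7*n + 20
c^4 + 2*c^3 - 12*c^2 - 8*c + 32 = (c - 2)^2*(c + 2)*(c + 4)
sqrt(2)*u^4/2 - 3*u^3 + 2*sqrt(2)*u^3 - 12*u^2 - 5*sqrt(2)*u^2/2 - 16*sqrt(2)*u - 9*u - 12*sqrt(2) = (u/2 + sqrt(2)/2)*(u + 3)*(u - 4*sqrt(2))*(sqrt(2)*u + sqrt(2))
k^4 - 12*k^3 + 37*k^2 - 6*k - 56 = (k - 7)*(k - 4)*(k - 2)*(k + 1)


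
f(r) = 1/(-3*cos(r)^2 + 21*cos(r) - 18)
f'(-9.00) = -0.00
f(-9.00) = -0.03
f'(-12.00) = 1.47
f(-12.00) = -0.41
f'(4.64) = -0.06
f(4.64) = -0.05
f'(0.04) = 4166.67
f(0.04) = -83.33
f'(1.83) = 0.04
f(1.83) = -0.04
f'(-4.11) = 0.02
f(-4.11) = -0.03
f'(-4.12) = 0.02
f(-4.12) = -0.03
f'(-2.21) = -0.02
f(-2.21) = -0.03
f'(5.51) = -0.57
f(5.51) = -0.22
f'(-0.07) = -777.45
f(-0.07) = -27.21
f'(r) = (-6*sin(r)*cos(r) + 21*sin(r))/(-3*cos(r)^2 + 21*cos(r) - 18)^2 = (7 - 2*cos(r))*sin(r)/(3*(cos(r)^2 - 7*cos(r) + 6)^2)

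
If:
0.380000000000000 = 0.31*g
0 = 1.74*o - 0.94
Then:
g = 1.23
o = 0.54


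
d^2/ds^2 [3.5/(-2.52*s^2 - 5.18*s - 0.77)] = (44.4528*s^2 + 91.3752*s - 3.5*(5.04*s + 5.18)*(10.08*s + 10.36) + 13.5828)/(2.52*s^2 + 5.18*s + 0.77)^3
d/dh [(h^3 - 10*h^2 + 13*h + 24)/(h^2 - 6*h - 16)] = (h^2 + 4*h - 1)/(h^2 + 4*h + 4)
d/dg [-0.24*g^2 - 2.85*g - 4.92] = -0.48*g - 2.85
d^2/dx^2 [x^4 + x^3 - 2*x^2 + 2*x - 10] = 12*x^2 + 6*x - 4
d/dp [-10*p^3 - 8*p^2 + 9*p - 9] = -30*p^2 - 16*p + 9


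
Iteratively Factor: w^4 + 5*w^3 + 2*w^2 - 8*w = (w)*(w^3 + 5*w^2 + 2*w - 8) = w*(w + 4)*(w^2 + w - 2) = w*(w - 1)*(w + 4)*(w + 2)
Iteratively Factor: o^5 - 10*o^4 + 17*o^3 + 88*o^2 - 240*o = (o)*(o^4 - 10*o^3 + 17*o^2 + 88*o - 240) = o*(o - 5)*(o^3 - 5*o^2 - 8*o + 48) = o*(o - 5)*(o + 3)*(o^2 - 8*o + 16) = o*(o - 5)*(o - 4)*(o + 3)*(o - 4)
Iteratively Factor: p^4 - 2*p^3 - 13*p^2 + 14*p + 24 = (p + 3)*(p^3 - 5*p^2 + 2*p + 8) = (p - 2)*(p + 3)*(p^2 - 3*p - 4) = (p - 4)*(p - 2)*(p + 3)*(p + 1)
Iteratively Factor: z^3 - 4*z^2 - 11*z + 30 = (z - 2)*(z^2 - 2*z - 15) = (z - 5)*(z - 2)*(z + 3)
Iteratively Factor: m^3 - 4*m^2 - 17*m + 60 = (m + 4)*(m^2 - 8*m + 15) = (m - 5)*(m + 4)*(m - 3)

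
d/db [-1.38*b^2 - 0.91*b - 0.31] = -2.76*b - 0.91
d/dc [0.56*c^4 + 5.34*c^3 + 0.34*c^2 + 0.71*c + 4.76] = 2.24*c^3 + 16.02*c^2 + 0.68*c + 0.71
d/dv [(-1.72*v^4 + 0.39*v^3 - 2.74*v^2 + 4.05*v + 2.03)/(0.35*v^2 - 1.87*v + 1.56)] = (-1.204*v^5 + 9.7857*v^4 - 12.1914*v^3 + 5.5315*v^2 - 9.9698*v + 10.1141)/(0.1225*v^4 - 1.309*v^3 + 4.5889*v^2 - 5.8344*v + 2.4336)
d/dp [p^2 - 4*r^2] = 2*p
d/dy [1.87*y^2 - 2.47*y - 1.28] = 3.74*y - 2.47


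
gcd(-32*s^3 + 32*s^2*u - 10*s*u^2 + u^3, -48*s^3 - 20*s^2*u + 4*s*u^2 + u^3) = 4*s - u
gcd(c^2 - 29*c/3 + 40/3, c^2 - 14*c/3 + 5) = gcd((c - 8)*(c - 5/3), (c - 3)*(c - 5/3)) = c - 5/3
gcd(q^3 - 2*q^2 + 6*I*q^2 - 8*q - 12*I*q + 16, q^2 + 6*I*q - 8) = q^2 + 6*I*q - 8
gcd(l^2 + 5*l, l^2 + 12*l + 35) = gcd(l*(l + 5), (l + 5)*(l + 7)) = l + 5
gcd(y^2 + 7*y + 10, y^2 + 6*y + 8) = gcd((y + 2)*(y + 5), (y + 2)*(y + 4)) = y + 2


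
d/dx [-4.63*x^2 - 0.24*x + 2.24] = -9.26*x - 0.24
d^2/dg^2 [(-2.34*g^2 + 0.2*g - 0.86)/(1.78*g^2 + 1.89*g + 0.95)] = (17.011816*g^3 + 7.392696*g^2 - 19.388472*g - 8.177392)/(5.639752*g^6 + 17.964828*g^5 + 28.104954*g^4 + 25.927209*g^3 + 14.999835*g^2 + 5.117175*g + 0.857375)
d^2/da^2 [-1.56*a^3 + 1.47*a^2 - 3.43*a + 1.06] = 2.94 - 9.36*a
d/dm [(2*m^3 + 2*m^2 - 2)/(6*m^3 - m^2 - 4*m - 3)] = 2*(-7*m^4 - 8*m^3 + 5*m^2 - 8*m - 4)/(36*m^6 - 12*m^5 - 47*m^4 - 28*m^3 + 22*m^2 + 24*m + 9)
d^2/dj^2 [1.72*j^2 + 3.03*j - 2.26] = 3.44000000000000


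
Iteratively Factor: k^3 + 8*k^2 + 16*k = (k)*(k^2 + 8*k + 16) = k*(k + 4)*(k + 4)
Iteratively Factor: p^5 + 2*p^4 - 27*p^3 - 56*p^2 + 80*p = (p + 4)*(p^4 - 2*p^3 - 19*p^2 + 20*p) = (p - 5)*(p + 4)*(p^3 + 3*p^2 - 4*p) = (p - 5)*(p - 1)*(p + 4)*(p^2 + 4*p) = (p - 5)*(p - 1)*(p + 4)^2*(p)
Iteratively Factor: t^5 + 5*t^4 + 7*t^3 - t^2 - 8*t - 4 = (t + 2)*(t^4 + 3*t^3 + t^2 - 3*t - 2) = (t + 1)*(t + 2)*(t^3 + 2*t^2 - t - 2) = (t + 1)*(t + 2)^2*(t^2 - 1) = (t + 1)^2*(t + 2)^2*(t - 1)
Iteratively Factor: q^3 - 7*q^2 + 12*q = (q)*(q^2 - 7*q + 12) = q*(q - 3)*(q - 4)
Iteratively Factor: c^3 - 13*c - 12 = (c + 1)*(c^2 - c - 12) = (c + 1)*(c + 3)*(c - 4)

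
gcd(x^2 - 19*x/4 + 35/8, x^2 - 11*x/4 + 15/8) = x - 5/4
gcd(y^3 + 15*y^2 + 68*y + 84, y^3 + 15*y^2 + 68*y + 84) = y^3 + 15*y^2 + 68*y + 84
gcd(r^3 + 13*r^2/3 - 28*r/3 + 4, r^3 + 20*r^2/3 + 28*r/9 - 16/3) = r^2 + 16*r/3 - 4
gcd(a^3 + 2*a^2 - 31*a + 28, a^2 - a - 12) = a - 4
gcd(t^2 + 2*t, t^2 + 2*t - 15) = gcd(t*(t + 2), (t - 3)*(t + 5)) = 1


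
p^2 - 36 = (p - 6)*(p + 6)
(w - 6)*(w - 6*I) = w^2 - 6*w - 6*I*w + 36*I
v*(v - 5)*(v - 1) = v^3 - 6*v^2 + 5*v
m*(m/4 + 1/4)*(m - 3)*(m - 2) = m^4/4 - m^3 + m^2/4 + 3*m/2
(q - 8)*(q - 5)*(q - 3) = q^3 - 16*q^2 + 79*q - 120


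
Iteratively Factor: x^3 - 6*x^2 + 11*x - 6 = (x - 1)*(x^2 - 5*x + 6) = (x - 2)*(x - 1)*(x - 3)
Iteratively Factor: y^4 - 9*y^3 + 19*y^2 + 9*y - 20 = (y - 1)*(y^3 - 8*y^2 + 11*y + 20) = (y - 1)*(y + 1)*(y^2 - 9*y + 20) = (y - 5)*(y - 1)*(y + 1)*(y - 4)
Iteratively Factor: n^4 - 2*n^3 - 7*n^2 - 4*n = (n + 1)*(n^3 - 3*n^2 - 4*n) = (n - 4)*(n + 1)*(n^2 + n) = (n - 4)*(n + 1)^2*(n)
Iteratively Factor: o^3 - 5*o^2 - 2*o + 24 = (o - 4)*(o^2 - o - 6) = (o - 4)*(o - 3)*(o + 2)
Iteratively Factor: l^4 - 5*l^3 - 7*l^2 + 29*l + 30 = (l + 1)*(l^3 - 6*l^2 - l + 30) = (l + 1)*(l + 2)*(l^2 - 8*l + 15) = (l - 3)*(l + 1)*(l + 2)*(l - 5)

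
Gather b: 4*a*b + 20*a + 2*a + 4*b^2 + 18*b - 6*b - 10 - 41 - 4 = 22*a + 4*b^2 + b*(4*a + 12) - 55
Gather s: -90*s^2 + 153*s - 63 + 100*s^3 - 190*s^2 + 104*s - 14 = 100*s^3 - 280*s^2 + 257*s - 77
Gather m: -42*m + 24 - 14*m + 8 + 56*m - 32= 0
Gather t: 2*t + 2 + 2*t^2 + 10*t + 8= 2*t^2 + 12*t + 10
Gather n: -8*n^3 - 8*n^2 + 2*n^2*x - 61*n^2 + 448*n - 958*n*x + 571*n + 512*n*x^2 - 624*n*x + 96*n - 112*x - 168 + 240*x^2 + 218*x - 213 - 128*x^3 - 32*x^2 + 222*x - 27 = -8*n^3 + n^2*(2*x - 69) + n*(512*x^2 - 1582*x + 1115) - 128*x^3 + 208*x^2 + 328*x - 408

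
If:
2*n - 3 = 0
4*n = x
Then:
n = 3/2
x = 6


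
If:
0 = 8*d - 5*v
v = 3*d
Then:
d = 0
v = 0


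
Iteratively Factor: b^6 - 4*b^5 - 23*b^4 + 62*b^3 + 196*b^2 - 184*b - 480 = (b - 5)*(b^5 + b^4 - 18*b^3 - 28*b^2 + 56*b + 96) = (b - 5)*(b - 4)*(b^4 + 5*b^3 + 2*b^2 - 20*b - 24) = (b - 5)*(b - 4)*(b + 2)*(b^3 + 3*b^2 - 4*b - 12) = (b - 5)*(b - 4)*(b + 2)*(b + 3)*(b^2 - 4) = (b - 5)*(b - 4)*(b - 2)*(b + 2)*(b + 3)*(b + 2)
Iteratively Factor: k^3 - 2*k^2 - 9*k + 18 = (k - 3)*(k^2 + k - 6) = (k - 3)*(k - 2)*(k + 3)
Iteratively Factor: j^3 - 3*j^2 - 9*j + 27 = (j - 3)*(j^2 - 9) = (j - 3)^2*(j + 3)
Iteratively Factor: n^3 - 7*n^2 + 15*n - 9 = (n - 3)*(n^2 - 4*n + 3) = (n - 3)*(n - 1)*(n - 3)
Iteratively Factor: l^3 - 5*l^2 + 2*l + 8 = (l - 4)*(l^2 - l - 2) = (l - 4)*(l + 1)*(l - 2)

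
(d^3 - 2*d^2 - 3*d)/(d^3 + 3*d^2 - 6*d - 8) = d*(d - 3)/(d^2 + 2*d - 8)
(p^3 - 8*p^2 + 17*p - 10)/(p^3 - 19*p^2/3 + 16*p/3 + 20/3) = 3*(p - 1)/(3*p + 2)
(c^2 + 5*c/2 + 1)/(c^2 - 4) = (c + 1/2)/(c - 2)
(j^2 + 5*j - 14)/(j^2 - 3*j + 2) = (j + 7)/(j - 1)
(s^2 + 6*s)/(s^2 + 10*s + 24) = s/(s + 4)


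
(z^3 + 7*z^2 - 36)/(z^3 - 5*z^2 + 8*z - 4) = (z^2 + 9*z + 18)/(z^2 - 3*z + 2)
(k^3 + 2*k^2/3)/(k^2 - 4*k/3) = k*(3*k + 2)/(3*k - 4)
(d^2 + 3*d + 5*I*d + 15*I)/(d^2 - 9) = (d + 5*I)/(d - 3)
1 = 1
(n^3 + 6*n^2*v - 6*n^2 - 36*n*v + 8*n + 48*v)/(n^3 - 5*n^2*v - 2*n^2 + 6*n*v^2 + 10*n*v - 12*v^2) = (n^2 + 6*n*v - 4*n - 24*v)/(n^2 - 5*n*v + 6*v^2)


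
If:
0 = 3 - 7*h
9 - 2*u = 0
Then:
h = 3/7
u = 9/2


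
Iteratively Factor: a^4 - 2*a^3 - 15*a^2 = (a - 5)*(a^3 + 3*a^2) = a*(a - 5)*(a^2 + 3*a) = a*(a - 5)*(a + 3)*(a)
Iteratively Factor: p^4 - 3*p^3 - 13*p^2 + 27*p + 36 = (p + 3)*(p^3 - 6*p^2 + 5*p + 12) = (p + 1)*(p + 3)*(p^2 - 7*p + 12) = (p - 4)*(p + 1)*(p + 3)*(p - 3)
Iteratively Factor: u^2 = (u)*(u)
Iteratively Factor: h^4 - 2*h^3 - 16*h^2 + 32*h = (h)*(h^3 - 2*h^2 - 16*h + 32) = h*(h - 4)*(h^2 + 2*h - 8) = h*(h - 4)*(h - 2)*(h + 4)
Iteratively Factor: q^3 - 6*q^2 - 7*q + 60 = (q + 3)*(q^2 - 9*q + 20) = (q - 5)*(q + 3)*(q - 4)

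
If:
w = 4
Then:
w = 4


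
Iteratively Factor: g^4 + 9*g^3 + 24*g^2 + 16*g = (g)*(g^3 + 9*g^2 + 24*g + 16) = g*(g + 1)*(g^2 + 8*g + 16) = g*(g + 1)*(g + 4)*(g + 4)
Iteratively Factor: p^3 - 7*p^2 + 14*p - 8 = (p - 1)*(p^2 - 6*p + 8) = (p - 4)*(p - 1)*(p - 2)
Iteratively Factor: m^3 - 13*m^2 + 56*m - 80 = (m - 4)*(m^2 - 9*m + 20) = (m - 4)^2*(m - 5)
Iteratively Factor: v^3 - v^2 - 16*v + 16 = (v + 4)*(v^2 - 5*v + 4) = (v - 4)*(v + 4)*(v - 1)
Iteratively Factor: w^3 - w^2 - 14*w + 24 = (w - 3)*(w^2 + 2*w - 8) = (w - 3)*(w + 4)*(w - 2)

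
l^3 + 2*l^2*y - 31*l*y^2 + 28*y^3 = (l - 4*y)*(l - y)*(l + 7*y)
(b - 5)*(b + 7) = b^2 + 2*b - 35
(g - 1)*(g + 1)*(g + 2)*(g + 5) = g^4 + 7*g^3 + 9*g^2 - 7*g - 10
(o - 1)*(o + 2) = o^2 + o - 2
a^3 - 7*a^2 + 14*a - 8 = (a - 4)*(a - 2)*(a - 1)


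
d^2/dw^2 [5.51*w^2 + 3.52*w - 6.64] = 11.0200000000000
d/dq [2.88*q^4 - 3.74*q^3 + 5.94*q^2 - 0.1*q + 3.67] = 11.52*q^3 - 11.22*q^2 + 11.88*q - 0.1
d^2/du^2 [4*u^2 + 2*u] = 8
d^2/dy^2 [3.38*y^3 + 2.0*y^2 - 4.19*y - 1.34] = 20.28*y + 4.0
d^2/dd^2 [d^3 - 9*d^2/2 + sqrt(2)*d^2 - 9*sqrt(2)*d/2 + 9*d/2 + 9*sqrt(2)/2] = 6*d - 9 + 2*sqrt(2)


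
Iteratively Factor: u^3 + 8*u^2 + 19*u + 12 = (u + 3)*(u^2 + 5*u + 4) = (u + 1)*(u + 3)*(u + 4)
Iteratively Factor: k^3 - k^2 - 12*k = (k + 3)*(k^2 - 4*k) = (k - 4)*(k + 3)*(k)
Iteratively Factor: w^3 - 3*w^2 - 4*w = (w - 4)*(w^2 + w) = (w - 4)*(w + 1)*(w)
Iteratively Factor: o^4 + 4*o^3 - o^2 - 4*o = (o + 1)*(o^3 + 3*o^2 - 4*o) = (o + 1)*(o + 4)*(o^2 - o) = (o - 1)*(o + 1)*(o + 4)*(o)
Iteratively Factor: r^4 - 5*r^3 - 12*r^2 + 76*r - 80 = (r + 4)*(r^3 - 9*r^2 + 24*r - 20) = (r - 5)*(r + 4)*(r^2 - 4*r + 4) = (r - 5)*(r - 2)*(r + 4)*(r - 2)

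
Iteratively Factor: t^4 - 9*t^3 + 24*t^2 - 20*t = (t - 2)*(t^3 - 7*t^2 + 10*t) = (t - 5)*(t - 2)*(t^2 - 2*t) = t*(t - 5)*(t - 2)*(t - 2)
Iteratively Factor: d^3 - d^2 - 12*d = (d + 3)*(d^2 - 4*d) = (d - 4)*(d + 3)*(d)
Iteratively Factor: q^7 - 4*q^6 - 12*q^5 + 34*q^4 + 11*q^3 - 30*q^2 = (q - 1)*(q^6 - 3*q^5 - 15*q^4 + 19*q^3 + 30*q^2) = q*(q - 1)*(q^5 - 3*q^4 - 15*q^3 + 19*q^2 + 30*q) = q*(q - 1)*(q + 1)*(q^4 - 4*q^3 - 11*q^2 + 30*q) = q^2*(q - 1)*(q + 1)*(q^3 - 4*q^2 - 11*q + 30) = q^2*(q - 5)*(q - 1)*(q + 1)*(q^2 + q - 6) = q^2*(q - 5)*(q - 2)*(q - 1)*(q + 1)*(q + 3)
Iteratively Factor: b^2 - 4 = (b - 2)*(b + 2)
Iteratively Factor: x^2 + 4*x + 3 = (x + 3)*(x + 1)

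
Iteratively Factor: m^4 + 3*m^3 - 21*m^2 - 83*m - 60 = (m + 1)*(m^3 + 2*m^2 - 23*m - 60) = (m + 1)*(m + 4)*(m^2 - 2*m - 15) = (m - 5)*(m + 1)*(m + 4)*(m + 3)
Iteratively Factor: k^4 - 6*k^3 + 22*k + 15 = (k - 3)*(k^3 - 3*k^2 - 9*k - 5) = (k - 3)*(k + 1)*(k^2 - 4*k - 5) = (k - 3)*(k + 1)^2*(k - 5)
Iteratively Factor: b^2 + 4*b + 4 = (b + 2)*(b + 2)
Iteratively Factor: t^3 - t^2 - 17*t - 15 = (t + 3)*(t^2 - 4*t - 5) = (t - 5)*(t + 3)*(t + 1)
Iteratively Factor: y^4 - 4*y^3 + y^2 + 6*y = (y - 3)*(y^3 - y^2 - 2*y) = (y - 3)*(y - 2)*(y^2 + y) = (y - 3)*(y - 2)*(y + 1)*(y)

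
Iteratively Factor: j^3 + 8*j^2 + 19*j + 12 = (j + 3)*(j^2 + 5*j + 4) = (j + 3)*(j + 4)*(j + 1)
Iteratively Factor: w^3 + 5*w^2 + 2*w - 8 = (w + 4)*(w^2 + w - 2) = (w - 1)*(w + 4)*(w + 2)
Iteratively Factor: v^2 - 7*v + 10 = (v - 2)*(v - 5)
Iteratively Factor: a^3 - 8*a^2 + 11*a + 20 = (a - 4)*(a^2 - 4*a - 5) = (a - 4)*(a + 1)*(a - 5)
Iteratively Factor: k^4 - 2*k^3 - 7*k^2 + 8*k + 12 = (k - 2)*(k^3 - 7*k - 6) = (k - 2)*(k + 1)*(k^2 - k - 6) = (k - 2)*(k + 1)*(k + 2)*(k - 3)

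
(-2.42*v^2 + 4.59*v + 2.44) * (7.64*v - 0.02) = -18.4888*v^3 + 35.116*v^2 + 18.5498*v - 0.0488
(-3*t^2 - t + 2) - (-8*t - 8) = -3*t^2 + 7*t + 10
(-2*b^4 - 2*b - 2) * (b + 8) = -2*b^5 - 16*b^4 - 2*b^2 - 18*b - 16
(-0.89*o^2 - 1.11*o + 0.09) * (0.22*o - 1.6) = -0.1958*o^3 + 1.1798*o^2 + 1.7958*o - 0.144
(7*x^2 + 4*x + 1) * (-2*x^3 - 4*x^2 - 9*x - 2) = -14*x^5 - 36*x^4 - 81*x^3 - 54*x^2 - 17*x - 2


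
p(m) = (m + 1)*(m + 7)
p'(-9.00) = -10.00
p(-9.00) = 16.00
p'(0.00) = 8.00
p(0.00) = 7.00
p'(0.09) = 8.18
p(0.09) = 7.73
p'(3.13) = 14.26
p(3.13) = 41.84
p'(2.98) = 13.96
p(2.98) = 39.72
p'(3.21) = 14.42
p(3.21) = 42.98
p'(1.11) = 10.22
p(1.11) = 17.11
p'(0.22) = 8.44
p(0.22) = 8.81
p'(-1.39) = 5.22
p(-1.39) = -2.19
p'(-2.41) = 3.18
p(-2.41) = -6.47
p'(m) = 2*m + 8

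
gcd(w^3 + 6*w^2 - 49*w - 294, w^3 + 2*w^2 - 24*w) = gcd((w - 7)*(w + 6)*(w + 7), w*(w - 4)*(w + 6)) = w + 6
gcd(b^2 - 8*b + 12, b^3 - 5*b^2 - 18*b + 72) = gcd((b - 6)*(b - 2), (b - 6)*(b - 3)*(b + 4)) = b - 6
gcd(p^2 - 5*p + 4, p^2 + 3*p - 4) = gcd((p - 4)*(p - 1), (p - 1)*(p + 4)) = p - 1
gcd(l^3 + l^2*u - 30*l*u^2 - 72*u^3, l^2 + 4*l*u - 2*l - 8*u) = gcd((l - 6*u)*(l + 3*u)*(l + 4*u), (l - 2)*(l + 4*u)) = l + 4*u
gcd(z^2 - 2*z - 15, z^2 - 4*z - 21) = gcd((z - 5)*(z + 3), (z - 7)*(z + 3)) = z + 3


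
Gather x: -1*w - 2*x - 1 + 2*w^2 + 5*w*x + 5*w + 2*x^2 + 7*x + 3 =2*w^2 + 4*w + 2*x^2 + x*(5*w + 5) + 2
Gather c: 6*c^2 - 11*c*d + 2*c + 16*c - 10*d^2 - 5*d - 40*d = 6*c^2 + c*(18 - 11*d) - 10*d^2 - 45*d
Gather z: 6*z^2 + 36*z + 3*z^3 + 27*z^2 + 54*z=3*z^3 + 33*z^2 + 90*z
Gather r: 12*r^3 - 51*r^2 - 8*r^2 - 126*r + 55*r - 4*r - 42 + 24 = 12*r^3 - 59*r^2 - 75*r - 18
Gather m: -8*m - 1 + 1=-8*m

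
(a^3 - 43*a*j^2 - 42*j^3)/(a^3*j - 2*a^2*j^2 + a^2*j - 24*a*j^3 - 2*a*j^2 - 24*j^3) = (-a^3 + 43*a*j^2 + 42*j^3)/(j*(-a^3 + 2*a^2*j - a^2 + 24*a*j^2 + 2*a*j + 24*j^2))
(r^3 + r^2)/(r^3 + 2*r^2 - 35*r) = r*(r + 1)/(r^2 + 2*r - 35)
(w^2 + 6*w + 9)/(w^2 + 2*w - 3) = (w + 3)/(w - 1)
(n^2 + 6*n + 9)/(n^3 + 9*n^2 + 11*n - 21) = (n + 3)/(n^2 + 6*n - 7)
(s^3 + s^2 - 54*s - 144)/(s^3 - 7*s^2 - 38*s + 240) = (s + 3)/(s - 5)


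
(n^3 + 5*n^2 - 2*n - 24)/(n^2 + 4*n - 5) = (n^3 + 5*n^2 - 2*n - 24)/(n^2 + 4*n - 5)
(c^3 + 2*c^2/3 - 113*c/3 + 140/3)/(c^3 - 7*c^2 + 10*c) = (3*c^2 + 17*c - 28)/(3*c*(c - 2))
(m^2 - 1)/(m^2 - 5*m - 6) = (m - 1)/(m - 6)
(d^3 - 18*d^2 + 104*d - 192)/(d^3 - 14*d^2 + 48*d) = (d - 4)/d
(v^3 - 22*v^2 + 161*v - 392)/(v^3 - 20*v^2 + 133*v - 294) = (v - 8)/(v - 6)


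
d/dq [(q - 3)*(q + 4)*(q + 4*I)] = 3*q^2 + q*(2 + 8*I) - 12 + 4*I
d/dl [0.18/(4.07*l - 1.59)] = -0.7326/(4.07*l - 1.59)^2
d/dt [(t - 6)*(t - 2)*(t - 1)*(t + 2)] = 4*t^3 - 21*t^2 + 4*t + 28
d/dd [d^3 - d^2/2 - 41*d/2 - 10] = 3*d^2 - d - 41/2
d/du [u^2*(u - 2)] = u*(3*u - 4)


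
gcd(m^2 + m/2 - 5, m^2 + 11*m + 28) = 1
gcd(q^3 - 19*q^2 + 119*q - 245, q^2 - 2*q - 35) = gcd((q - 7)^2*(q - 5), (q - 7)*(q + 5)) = q - 7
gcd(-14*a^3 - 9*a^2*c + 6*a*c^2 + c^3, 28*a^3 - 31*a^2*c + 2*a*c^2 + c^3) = 7*a + c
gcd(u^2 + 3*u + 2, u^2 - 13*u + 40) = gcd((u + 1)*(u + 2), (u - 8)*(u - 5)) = 1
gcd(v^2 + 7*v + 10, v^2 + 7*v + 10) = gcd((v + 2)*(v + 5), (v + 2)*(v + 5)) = v^2 + 7*v + 10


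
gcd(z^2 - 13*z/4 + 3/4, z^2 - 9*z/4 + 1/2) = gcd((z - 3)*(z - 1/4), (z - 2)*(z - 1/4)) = z - 1/4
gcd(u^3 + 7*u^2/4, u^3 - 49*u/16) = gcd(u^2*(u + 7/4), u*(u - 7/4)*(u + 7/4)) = u^2 + 7*u/4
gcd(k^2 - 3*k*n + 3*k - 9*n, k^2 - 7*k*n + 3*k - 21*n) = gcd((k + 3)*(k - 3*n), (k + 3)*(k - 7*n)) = k + 3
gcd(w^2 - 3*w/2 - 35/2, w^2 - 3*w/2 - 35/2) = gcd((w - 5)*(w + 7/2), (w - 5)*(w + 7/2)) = w^2 - 3*w/2 - 35/2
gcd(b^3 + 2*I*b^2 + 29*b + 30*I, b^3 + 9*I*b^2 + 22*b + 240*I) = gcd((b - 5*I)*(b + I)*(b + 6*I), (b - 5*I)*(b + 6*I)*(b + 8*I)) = b^2 + I*b + 30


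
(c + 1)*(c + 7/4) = c^2 + 11*c/4 + 7/4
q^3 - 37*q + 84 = (q - 4)*(q - 3)*(q + 7)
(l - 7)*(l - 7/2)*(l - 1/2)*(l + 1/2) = l^4 - 21*l^3/2 + 97*l^2/4 + 21*l/8 - 49/8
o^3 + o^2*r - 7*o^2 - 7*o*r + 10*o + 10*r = (o - 5)*(o - 2)*(o + r)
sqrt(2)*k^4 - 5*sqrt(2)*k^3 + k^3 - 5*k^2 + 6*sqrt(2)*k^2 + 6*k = k*(k - 3)*(k - 2)*(sqrt(2)*k + 1)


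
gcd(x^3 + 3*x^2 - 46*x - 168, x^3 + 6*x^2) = x + 6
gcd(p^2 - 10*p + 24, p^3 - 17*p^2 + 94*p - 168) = p^2 - 10*p + 24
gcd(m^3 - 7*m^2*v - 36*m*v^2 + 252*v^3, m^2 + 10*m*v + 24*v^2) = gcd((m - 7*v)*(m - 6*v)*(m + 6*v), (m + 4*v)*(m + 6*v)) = m + 6*v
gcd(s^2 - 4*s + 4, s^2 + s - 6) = s - 2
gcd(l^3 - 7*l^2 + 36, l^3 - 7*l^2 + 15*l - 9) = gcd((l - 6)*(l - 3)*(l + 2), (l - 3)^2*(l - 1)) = l - 3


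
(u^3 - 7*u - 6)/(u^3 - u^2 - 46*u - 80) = (u^2 - 2*u - 3)/(u^2 - 3*u - 40)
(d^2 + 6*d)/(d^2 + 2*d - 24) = d/(d - 4)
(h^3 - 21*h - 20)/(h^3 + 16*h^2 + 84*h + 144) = (h^2 - 4*h - 5)/(h^2 + 12*h + 36)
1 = 1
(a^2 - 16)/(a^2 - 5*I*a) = (a^2 - 16)/(a*(a - 5*I))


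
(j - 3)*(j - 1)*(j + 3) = j^3 - j^2 - 9*j + 9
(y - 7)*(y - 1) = y^2 - 8*y + 7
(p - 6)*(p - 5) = p^2 - 11*p + 30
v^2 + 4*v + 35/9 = (v + 5/3)*(v + 7/3)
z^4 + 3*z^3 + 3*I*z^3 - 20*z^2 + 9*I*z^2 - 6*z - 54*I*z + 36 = (z - 3)*(z + 6)*(z + I)*(z + 2*I)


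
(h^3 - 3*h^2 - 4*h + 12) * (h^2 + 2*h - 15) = h^5 - h^4 - 25*h^3 + 49*h^2 + 84*h - 180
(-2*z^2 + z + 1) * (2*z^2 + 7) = -4*z^4 + 2*z^3 - 12*z^2 + 7*z + 7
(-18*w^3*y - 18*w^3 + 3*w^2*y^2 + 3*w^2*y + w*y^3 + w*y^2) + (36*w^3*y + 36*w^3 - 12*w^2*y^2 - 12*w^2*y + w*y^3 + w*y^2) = 18*w^3*y + 18*w^3 - 9*w^2*y^2 - 9*w^2*y + 2*w*y^3 + 2*w*y^2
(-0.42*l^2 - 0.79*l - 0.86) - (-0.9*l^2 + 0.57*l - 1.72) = 0.48*l^2 - 1.36*l + 0.86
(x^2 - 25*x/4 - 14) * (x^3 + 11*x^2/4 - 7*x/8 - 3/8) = x^5 - 7*x^4/2 - 513*x^3/16 - 1069*x^2/32 + 467*x/32 + 21/4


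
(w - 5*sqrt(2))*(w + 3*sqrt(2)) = w^2 - 2*sqrt(2)*w - 30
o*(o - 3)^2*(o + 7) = o^4 + o^3 - 33*o^2 + 63*o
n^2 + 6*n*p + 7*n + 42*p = (n + 7)*(n + 6*p)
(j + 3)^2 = j^2 + 6*j + 9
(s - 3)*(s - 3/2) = s^2 - 9*s/2 + 9/2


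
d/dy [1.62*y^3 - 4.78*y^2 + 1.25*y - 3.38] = 4.86*y^2 - 9.56*y + 1.25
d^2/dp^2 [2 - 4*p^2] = -8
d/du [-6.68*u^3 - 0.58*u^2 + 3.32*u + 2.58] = -20.04*u^2 - 1.16*u + 3.32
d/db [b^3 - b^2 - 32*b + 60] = 3*b^2 - 2*b - 32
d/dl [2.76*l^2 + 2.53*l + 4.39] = 5.52*l + 2.53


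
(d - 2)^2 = d^2 - 4*d + 4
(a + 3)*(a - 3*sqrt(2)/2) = a^2 - 3*sqrt(2)*a/2 + 3*a - 9*sqrt(2)/2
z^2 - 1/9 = (z - 1/3)*(z + 1/3)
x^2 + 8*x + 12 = (x + 2)*(x + 6)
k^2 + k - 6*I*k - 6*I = (k + 1)*(k - 6*I)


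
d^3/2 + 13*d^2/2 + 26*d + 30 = (d/2 + 1)*(d + 5)*(d + 6)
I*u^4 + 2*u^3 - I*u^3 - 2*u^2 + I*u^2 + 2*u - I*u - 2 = (u - 2*I)*(u - I)*(u + I)*(I*u - I)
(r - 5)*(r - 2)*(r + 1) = r^3 - 6*r^2 + 3*r + 10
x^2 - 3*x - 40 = (x - 8)*(x + 5)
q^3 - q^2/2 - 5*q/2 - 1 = (q - 2)*(q + 1/2)*(q + 1)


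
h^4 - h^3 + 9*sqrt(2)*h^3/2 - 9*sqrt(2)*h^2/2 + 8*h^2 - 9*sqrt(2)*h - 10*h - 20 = (h - 2)*(h + 1)*(h + 2*sqrt(2))*(h + 5*sqrt(2)/2)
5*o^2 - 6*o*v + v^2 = (-5*o + v)*(-o + v)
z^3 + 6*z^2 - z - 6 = (z - 1)*(z + 1)*(z + 6)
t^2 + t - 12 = (t - 3)*(t + 4)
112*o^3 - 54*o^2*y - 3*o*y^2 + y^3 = (-8*o + y)*(-2*o + y)*(7*o + y)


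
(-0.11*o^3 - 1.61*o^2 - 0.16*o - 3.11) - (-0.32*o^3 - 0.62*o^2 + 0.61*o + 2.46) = 0.21*o^3 - 0.99*o^2 - 0.77*o - 5.57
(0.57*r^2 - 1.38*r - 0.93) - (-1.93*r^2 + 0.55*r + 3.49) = 2.5*r^2 - 1.93*r - 4.42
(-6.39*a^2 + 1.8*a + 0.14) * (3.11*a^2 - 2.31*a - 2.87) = -19.8729*a^4 + 20.3589*a^3 + 14.6167*a^2 - 5.4894*a - 0.4018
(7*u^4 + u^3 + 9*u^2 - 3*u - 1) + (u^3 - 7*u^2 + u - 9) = 7*u^4 + 2*u^3 + 2*u^2 - 2*u - 10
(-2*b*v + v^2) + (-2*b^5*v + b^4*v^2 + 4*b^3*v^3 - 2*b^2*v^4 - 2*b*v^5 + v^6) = -2*b^5*v + b^4*v^2 + 4*b^3*v^3 - 2*b^2*v^4 - 2*b*v^5 - 2*b*v + v^6 + v^2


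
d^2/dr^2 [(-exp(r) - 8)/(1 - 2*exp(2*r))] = (4*exp(4*r) + 128*exp(3*r) + 12*exp(2*r) + 64*exp(r) + 1)*exp(r)/(8*exp(6*r) - 12*exp(4*r) + 6*exp(2*r) - 1)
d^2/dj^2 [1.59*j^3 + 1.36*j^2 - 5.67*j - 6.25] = 9.54*j + 2.72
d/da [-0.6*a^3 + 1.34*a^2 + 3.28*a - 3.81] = -1.8*a^2 + 2.68*a + 3.28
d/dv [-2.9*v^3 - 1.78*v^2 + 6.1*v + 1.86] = -8.7*v^2 - 3.56*v + 6.1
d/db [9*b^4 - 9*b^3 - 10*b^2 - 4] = b*(36*b^2 - 27*b - 20)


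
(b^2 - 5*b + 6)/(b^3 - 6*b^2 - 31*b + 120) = (b - 2)/(b^2 - 3*b - 40)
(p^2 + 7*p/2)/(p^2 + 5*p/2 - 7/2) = p/(p - 1)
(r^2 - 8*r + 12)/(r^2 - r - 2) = (r - 6)/(r + 1)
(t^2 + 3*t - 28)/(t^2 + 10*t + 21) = (t - 4)/(t + 3)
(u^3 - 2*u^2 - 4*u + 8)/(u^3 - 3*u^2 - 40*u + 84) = (u^2 - 4)/(u^2 - u - 42)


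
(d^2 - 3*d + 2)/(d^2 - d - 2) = (d - 1)/(d + 1)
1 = 1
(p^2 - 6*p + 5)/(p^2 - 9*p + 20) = (p - 1)/(p - 4)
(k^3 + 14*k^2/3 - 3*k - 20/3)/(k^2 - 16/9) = 3*(k^2 + 6*k + 5)/(3*k + 4)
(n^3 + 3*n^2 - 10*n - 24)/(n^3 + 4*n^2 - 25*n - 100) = (n^2 - n - 6)/(n^2 - 25)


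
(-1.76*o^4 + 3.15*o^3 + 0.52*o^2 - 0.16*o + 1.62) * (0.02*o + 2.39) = -0.0352*o^5 - 4.1434*o^4 + 7.5389*o^3 + 1.2396*o^2 - 0.35*o + 3.8718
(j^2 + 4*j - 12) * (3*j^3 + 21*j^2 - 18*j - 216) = 3*j^5 + 33*j^4 + 30*j^3 - 540*j^2 - 648*j + 2592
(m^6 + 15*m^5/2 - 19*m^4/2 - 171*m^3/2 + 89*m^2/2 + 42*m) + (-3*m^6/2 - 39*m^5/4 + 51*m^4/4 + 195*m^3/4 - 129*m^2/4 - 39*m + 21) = -m^6/2 - 9*m^5/4 + 13*m^4/4 - 147*m^3/4 + 49*m^2/4 + 3*m + 21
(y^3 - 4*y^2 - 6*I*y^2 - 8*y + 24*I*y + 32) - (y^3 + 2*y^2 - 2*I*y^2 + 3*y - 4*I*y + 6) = -6*y^2 - 4*I*y^2 - 11*y + 28*I*y + 26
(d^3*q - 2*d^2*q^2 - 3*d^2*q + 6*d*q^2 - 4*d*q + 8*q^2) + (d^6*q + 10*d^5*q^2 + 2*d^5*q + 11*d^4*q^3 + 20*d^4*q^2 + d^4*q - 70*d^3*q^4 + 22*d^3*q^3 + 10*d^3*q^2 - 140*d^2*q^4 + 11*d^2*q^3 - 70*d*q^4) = d^6*q + 10*d^5*q^2 + 2*d^5*q + 11*d^4*q^3 + 20*d^4*q^2 + d^4*q - 70*d^3*q^4 + 22*d^3*q^3 + 10*d^3*q^2 + d^3*q - 140*d^2*q^4 + 11*d^2*q^3 - 2*d^2*q^2 - 3*d^2*q - 70*d*q^4 + 6*d*q^2 - 4*d*q + 8*q^2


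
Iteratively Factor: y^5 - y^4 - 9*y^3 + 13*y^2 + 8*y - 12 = (y - 1)*(y^4 - 9*y^2 + 4*y + 12) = (y - 1)*(y + 3)*(y^3 - 3*y^2 + 4) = (y - 2)*(y - 1)*(y + 3)*(y^2 - y - 2) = (y - 2)*(y - 1)*(y + 1)*(y + 3)*(y - 2)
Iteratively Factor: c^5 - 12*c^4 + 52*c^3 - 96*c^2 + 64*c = (c - 4)*(c^4 - 8*c^3 + 20*c^2 - 16*c) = (c - 4)^2*(c^3 - 4*c^2 + 4*c) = (c - 4)^2*(c - 2)*(c^2 - 2*c) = (c - 4)^2*(c - 2)^2*(c)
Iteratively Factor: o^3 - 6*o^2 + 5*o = (o - 1)*(o^2 - 5*o) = o*(o - 1)*(o - 5)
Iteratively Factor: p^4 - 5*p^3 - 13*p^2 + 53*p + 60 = (p + 3)*(p^3 - 8*p^2 + 11*p + 20) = (p - 5)*(p + 3)*(p^2 - 3*p - 4) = (p - 5)*(p - 4)*(p + 3)*(p + 1)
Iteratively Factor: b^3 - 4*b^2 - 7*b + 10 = (b + 2)*(b^2 - 6*b + 5) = (b - 5)*(b + 2)*(b - 1)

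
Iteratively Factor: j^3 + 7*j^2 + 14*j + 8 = (j + 1)*(j^2 + 6*j + 8) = (j + 1)*(j + 4)*(j + 2)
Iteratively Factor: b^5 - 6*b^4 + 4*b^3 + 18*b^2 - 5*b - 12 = (b - 1)*(b^4 - 5*b^3 - b^2 + 17*b + 12) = (b - 1)*(b + 1)*(b^3 - 6*b^2 + 5*b + 12) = (b - 4)*(b - 1)*(b + 1)*(b^2 - 2*b - 3) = (b - 4)*(b - 1)*(b + 1)^2*(b - 3)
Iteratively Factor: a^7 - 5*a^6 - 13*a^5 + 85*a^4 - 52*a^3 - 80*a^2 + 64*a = (a + 4)*(a^6 - 9*a^5 + 23*a^4 - 7*a^3 - 24*a^2 + 16*a) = (a - 1)*(a + 4)*(a^5 - 8*a^4 + 15*a^3 + 8*a^2 - 16*a) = (a - 4)*(a - 1)*(a + 4)*(a^4 - 4*a^3 - a^2 + 4*a) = (a - 4)*(a - 1)^2*(a + 4)*(a^3 - 3*a^2 - 4*a) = (a - 4)^2*(a - 1)^2*(a + 4)*(a^2 + a) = a*(a - 4)^2*(a - 1)^2*(a + 4)*(a + 1)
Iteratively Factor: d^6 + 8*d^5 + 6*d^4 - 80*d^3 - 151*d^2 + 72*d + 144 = (d + 3)*(d^5 + 5*d^4 - 9*d^3 - 53*d^2 + 8*d + 48) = (d - 1)*(d + 3)*(d^4 + 6*d^3 - 3*d^2 - 56*d - 48) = (d - 1)*(d + 3)*(d + 4)*(d^3 + 2*d^2 - 11*d - 12) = (d - 1)*(d + 3)*(d + 4)^2*(d^2 - 2*d - 3) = (d - 3)*(d - 1)*(d + 3)*(d + 4)^2*(d + 1)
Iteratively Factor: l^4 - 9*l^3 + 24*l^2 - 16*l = (l)*(l^3 - 9*l^2 + 24*l - 16) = l*(l - 4)*(l^2 - 5*l + 4) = l*(l - 4)*(l - 1)*(l - 4)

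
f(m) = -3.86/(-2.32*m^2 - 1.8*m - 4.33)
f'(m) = -3.86*(4.64*m + 1.8)/(-2.32*m^2 - 1.8*m - 4.33)^2 = (-17.9104*m - 6.948)/(2.32*m^2 + 1.8*m + 4.33)^2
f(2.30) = 0.19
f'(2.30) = -0.11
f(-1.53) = 0.55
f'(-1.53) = 0.42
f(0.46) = 0.68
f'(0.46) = -0.48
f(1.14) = 0.41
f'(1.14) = -0.31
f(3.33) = 0.11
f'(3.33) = -0.05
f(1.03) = 0.45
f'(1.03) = -0.34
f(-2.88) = 0.21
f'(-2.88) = 0.13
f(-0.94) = 0.82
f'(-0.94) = 0.45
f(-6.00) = 0.05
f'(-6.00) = 0.02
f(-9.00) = 0.02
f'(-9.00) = 0.00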